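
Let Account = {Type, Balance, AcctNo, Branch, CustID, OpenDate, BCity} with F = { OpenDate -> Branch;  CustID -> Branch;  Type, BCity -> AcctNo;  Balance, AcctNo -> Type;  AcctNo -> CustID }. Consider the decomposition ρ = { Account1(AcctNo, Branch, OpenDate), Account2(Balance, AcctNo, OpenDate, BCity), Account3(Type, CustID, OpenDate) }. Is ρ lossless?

No

Chase test. Columns are Type, Balance, AcctNo, Branch, CustID, OpenDate, BCity; row i has aⱼ where attribute j ∈ Accounti, else bᵢⱼ.
Initial tableau (one row per fragment):
  row 1: b11 b12 a3 a4 b15 a6 b17
  row 2: b21 a2 a3 b24 b25 a6 a7
  row 3: a1 b32 b33 b34 a5 a6 b37
Rows 1 and 2 agree on OpenDate; apply OpenDate→Branch and equate their Branch entries.
Rows 1 and 3 agree on OpenDate; apply OpenDate→Branch and equate their Branch entries.
Rows 1 and 2 agree on AcctNo; apply AcctNo→CustID and equate their CustID entries.
No row becomes fully distinguished — the join is lossy.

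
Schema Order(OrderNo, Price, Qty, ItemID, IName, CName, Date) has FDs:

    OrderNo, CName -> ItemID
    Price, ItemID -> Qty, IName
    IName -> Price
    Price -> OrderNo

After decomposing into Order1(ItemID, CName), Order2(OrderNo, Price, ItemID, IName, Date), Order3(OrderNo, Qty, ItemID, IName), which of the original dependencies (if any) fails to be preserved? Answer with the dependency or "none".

OrderNo, CName -> ItemID

Check OrderNo, CName → ItemID: no single fragment contains all of {OrderNo, ItemID, CName}, and the restricted closure of {OrderNo, CName} across the fragments never reaches {ItemID}.
Price, ItemID → Qty, IName is preserved.
IName → Price is preserved.
Price → OrderNo is preserved.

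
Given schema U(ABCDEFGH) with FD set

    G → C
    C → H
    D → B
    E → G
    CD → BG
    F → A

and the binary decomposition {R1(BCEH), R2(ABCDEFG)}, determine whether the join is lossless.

Common attributes: R1 ∩ R2 = {BCE}.
Closure of {BCE}: C → H applies, adding H; E → G applies, adding G. So (BCE)⁺ = {BCEGH}.
This closure contains every attribute of R1, so R1 ∩ R2 → R1. The join is lossless.

Yes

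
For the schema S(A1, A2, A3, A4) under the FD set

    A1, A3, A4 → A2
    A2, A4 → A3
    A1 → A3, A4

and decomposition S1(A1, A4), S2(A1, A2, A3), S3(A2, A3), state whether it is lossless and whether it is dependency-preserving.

lossless but not dependency-preserving

Lossless test (chase): Rows 1 and 2 agree on A1; apply A1→A3, A4 and equate their A3, A4 entries. Rows 1 and 2 agree on A1, A3, A4; apply A1, A3, A4→A2 and equate their A2 entries. Row 1 is now all distinguished symbols — the join is lossless.
Dependency preservation: the restricted closure of {A2, A4} across the fragments never reaches {A3}, so A2, A4 → A3 cannot be enforced without a join — not preserved.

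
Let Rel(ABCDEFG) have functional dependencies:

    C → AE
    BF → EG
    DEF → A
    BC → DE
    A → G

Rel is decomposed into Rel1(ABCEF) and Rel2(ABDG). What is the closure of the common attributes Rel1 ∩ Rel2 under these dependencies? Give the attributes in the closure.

ABG

Rel1 ∩ Rel2 = {AB}.
A → G applies, adding G
Closure: {ABG}.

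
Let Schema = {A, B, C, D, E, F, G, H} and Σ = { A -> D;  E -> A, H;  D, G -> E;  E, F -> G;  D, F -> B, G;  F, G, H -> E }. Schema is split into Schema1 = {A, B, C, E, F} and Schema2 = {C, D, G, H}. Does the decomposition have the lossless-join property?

No

Common attributes: Schema1 ∩ Schema2 = {C}.
No dependency enlarges {C}, so (C)⁺ = {C}.
The closure contains neither all of Schema1 = {A, B, C, E, F} nor all of Schema2 = {C, D, G, H}, so the common attributes are not a superkey of either fragment. The join is lossy.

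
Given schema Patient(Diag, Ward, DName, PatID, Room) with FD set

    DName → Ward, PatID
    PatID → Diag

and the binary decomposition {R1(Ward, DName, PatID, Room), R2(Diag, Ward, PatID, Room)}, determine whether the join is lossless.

Common attributes: R1 ∩ R2 = {Ward, PatID, Room}.
Closure of {Ward, PatID, Room}: PatID → Diag applies, adding Diag. So (Ward, PatID, Room)⁺ = {Diag, Ward, PatID, Room}.
This closure contains every attribute of R2, so R1 ∩ R2 → R2. The join is lossless.

Yes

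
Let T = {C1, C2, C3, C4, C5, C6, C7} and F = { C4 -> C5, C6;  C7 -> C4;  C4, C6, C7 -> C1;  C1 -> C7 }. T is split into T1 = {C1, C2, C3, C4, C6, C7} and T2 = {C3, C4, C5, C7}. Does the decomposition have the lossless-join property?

Yes

Common attributes: T1 ∩ T2 = {C3, C4, C7}.
Closure of {C3, C4, C7}: C4 → C5, C6 applies, adding C5, C6; C4, C6, C7 → C1 applies, adding C1. So (C3, C4, C7)⁺ = {C1, C3, C4, C5, C6, C7}.
This closure contains every attribute of T2, so T1 ∩ T2 → T2. The join is lossless.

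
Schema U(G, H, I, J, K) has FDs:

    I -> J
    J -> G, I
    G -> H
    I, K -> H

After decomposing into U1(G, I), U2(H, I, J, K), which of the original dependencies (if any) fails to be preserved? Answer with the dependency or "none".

G -> H

Check G → H: no single fragment contains all of {G, H}, and the restricted closure of {G} across the fragments never reaches {H}.
I → J is preserved.
J → G, I is preserved.
I, K → H is preserved.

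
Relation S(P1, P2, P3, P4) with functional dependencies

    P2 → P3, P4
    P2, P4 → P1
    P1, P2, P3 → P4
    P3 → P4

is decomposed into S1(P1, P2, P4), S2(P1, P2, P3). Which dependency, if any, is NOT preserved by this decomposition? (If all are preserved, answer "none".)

Check P3 → P4: no single fragment contains all of {P3, P4}, and the restricted closure of {P3} across the fragments never reaches {P4}.
P2 → P3, P4 is preserved.
P2, P4 → P1 is preserved.
P1, P2, P3 → P4 is preserved.

P3 → P4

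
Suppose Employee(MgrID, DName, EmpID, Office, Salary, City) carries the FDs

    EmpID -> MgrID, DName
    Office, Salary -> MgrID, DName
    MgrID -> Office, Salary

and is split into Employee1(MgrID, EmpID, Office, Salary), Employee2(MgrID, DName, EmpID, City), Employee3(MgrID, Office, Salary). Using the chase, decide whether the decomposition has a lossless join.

Yes

Chase test. Columns are MgrID, DName, EmpID, Office, Salary, City; row i has aⱼ where attribute j ∈ Employeei, else bᵢⱼ.
Initial tableau (one row per fragment):
  row 1: a1 b12 a3 a4 a5 b16
  row 2: a1 a2 a3 b24 b25 a6
  row 3: a1 b32 b33 a4 a5 b36
Rows 1 and 2 agree on EmpID; apply EmpID→MgrID, DName and equate their MgrID, DName entries.
Rows 1 and 3 agree on Office, Salary; apply Office, Salary→MgrID, DName and equate their MgrID, DName entries.
Rows 1 and 2 agree on MgrID; apply MgrID→Office, Salary and equate their Office, Salary entries.
Row 2 is now all distinguished symbols — the join is lossless.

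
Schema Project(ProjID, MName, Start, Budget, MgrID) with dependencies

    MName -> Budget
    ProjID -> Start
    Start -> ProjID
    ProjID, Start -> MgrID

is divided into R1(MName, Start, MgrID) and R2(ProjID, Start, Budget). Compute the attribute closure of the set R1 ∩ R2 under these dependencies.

ProjID, Start, MgrID

R1 ∩ R2 = {Start}.
Start → ProjID applies, adding ProjID
ProjID, Start → MgrID applies, adding MgrID
Closure: {ProjID, Start, MgrID}.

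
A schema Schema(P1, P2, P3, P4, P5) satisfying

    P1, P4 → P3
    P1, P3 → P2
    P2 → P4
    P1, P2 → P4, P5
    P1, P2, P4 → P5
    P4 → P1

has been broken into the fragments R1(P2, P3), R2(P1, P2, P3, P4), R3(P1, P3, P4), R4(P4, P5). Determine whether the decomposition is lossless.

Yes

Chase test. Columns are P1, P2, P3, P4, P5; row i has aⱼ where attribute j ∈ Ri, else bᵢⱼ.
Initial tableau (one row per fragment):
  row 1: b11 a2 a3 b14 b15
  row 2: a1 a2 a3 a4 b25
  row 3: a1 b32 a3 a4 b35
  row 4: b41 b42 b43 a4 a5
Rows 2 and 3 agree on P1, P3; apply P1, P3→P2 and equate their P2 entries.
Rows 1 and 2 agree on P2; apply P2→P4 and equate their P4 entries.
Rows 2 and 3 agree on P1, P2; apply P1, P2→P4, P5 and equate their P4, P5 entries.
Rows 1 and 2 agree on P4; apply P4→P1 and equate their P1 entries.
Rows 1 and 4 agree on P4; apply P4→P1 and equate their P1 entries.
Rows 1 and 4 agree on P1, P4; apply P1, P4→P3 and equate their P3 entries.
Rows 1 and 4 agree on P1, P3; apply P1, P3→P2 and equate their P2 entries.
Rows 1 and 2 agree on P1, P2; apply P1, P2→P4, P5 and equate their P4, P5 entries.
Rows 1 and 4 agree on P1, P2; apply P1, P2→P4, P5 and equate their P4, P5 entries.
Row 1 is now all distinguished symbols — the join is lossless.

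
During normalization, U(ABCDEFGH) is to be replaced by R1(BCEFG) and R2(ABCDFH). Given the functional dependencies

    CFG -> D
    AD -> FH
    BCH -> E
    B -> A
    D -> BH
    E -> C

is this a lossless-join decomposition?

No

Common attributes: R1 ∩ R2 = {BCF}.
Closure of {BCF}: B → A applies, adding A. So (BCF)⁺ = {ABCF}.
The closure contains neither all of R1 = {BCEFG} nor all of R2 = {ABCDFH}, so the common attributes are not a superkey of either fragment. The join is lossy.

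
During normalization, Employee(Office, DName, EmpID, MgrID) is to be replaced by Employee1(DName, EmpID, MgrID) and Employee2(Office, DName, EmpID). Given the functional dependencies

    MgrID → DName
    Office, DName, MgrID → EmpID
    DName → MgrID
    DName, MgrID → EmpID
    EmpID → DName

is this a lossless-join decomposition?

Yes

Common attributes: Employee1 ∩ Employee2 = {DName, EmpID}.
Closure of {DName, EmpID}: DName → MgrID applies, adding MgrID. So (DName, EmpID)⁺ = {DName, EmpID, MgrID}.
This closure contains every attribute of Employee1, so Employee1 ∩ Employee2 → Employee1. The join is lossless.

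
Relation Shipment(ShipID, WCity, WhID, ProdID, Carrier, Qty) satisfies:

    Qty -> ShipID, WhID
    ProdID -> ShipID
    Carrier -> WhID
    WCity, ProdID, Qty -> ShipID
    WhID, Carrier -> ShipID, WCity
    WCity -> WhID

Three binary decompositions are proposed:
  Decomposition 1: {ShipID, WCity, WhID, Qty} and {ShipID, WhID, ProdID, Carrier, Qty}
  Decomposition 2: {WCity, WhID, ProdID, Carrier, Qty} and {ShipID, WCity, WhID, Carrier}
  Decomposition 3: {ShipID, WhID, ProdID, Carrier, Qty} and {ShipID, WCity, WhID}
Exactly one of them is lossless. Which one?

Decomposition 1: common = {ShipID, WhID, Qty}, closure = {ShipID, WhID, Qty} → lossy.
Decomposition 2: common = {WCity, WhID, Carrier}, closure = {ShipID, WCity, WhID, Carrier} → lossless.
Decomposition 3: common = {ShipID, WhID}, closure = {ShipID, WhID} → lossy.

Decomposition 2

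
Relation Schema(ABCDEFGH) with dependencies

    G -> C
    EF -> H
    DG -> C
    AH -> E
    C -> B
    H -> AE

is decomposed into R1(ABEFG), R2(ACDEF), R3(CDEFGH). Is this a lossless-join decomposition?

Chase test. Columns are ABCDEFGH; row i has aⱼ where attribute j ∈ Ri, else bᵢⱼ.
Initial tableau (one row per fragment):
  row 1: a1 a2 b13 b14 a5 a6 a7 b18
  row 2: a1 b22 a3 a4 a5 a6 b27 b28
  row 3: b31 b32 a3 a4 a5 a6 a7 a8
Rows 1 and 3 agree on G; apply G→C and equate their C entries.
Rows 1 and 2 agree on EF; apply EF→H and equate their H entries.
Rows 1 and 3 agree on EF; apply EF→H and equate their H entries.
Rows 1 and 2 agree on C; apply C→B and equate their B entries.
Rows 1 and 3 agree on C; apply C→B and equate their B entries.
Rows 1 and 3 agree on H; apply H→AE and equate their AE entries.
Row 3 is now all distinguished symbols — the join is lossless.

Yes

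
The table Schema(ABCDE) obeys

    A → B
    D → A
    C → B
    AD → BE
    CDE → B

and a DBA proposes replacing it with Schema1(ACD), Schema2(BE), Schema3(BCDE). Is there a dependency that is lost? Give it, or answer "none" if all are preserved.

A → B

Check A → B: no single fragment contains all of {AB}, and the restricted closure of {A} across the fragments never reaches {B}.
D → A is preserved.
C → B is preserved.
AD → BE is preserved.
CDE → B is preserved.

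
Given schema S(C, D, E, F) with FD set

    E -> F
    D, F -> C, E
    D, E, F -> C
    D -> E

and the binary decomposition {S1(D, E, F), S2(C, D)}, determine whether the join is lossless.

Common attributes: S1 ∩ S2 = {D}.
Closure of {D}: D → E applies, adding E; E → F applies, adding F; D, F → C, E applies, adding C. So (D)⁺ = {C, D, E, F}.
This closure contains every attribute of S1, so S1 ∩ S2 → S1. The join is lossless.

Yes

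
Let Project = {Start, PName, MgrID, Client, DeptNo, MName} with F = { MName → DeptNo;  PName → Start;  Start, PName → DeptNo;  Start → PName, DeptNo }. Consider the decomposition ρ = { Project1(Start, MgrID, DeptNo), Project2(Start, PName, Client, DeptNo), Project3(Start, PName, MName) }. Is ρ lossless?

Chase test. Columns are Start, PName, MgrID, Client, DeptNo, MName; row i has aⱼ where attribute j ∈ Projecti, else bᵢⱼ.
Initial tableau (one row per fragment):
  row 1: a1 b12 a3 b14 a5 b16
  row 2: a1 a2 b23 a4 a5 b26
  row 3: a1 a2 b33 b34 b35 a6
Rows 2 and 3 agree on Start, PName; apply Start, PName→DeptNo and equate their DeptNo entries.
Rows 1 and 2 agree on Start; apply Start→PName, DeptNo and equate their PName, DeptNo entries.
No row becomes fully distinguished — the join is lossy.

No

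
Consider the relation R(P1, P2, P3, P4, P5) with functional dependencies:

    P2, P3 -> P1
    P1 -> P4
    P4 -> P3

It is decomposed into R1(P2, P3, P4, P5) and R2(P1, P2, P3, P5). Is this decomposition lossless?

Yes

Common attributes: R1 ∩ R2 = {P2, P3, P5}.
Closure of {P2, P3, P5}: P2, P3 → P1 applies, adding P1; P1 → P4 applies, adding P4. So (P2, P3, P5)⁺ = {P1, P2, P3, P4, P5}.
This closure contains every attribute of R1, so R1 ∩ R2 → R1. The join is lossless.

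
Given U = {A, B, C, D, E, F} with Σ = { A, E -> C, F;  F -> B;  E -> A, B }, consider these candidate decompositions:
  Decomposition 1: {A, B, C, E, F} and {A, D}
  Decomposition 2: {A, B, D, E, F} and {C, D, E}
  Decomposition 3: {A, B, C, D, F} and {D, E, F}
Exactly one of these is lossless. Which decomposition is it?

Decomposition 1: common = {A}, closure = {A} → lossy.
Decomposition 2: common = {D, E}, closure = {A, B, C, D, E, F} → lossless.
Decomposition 3: common = {D, F}, closure = {B, D, F} → lossy.

Decomposition 2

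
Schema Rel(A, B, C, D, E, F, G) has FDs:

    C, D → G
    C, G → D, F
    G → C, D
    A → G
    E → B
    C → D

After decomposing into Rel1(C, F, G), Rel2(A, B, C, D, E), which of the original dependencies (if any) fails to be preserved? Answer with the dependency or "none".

C, D → G: restricted closure across fragments reaches G.
C, G → D, F: restricted closure across fragments reaches D, F.
G → C, D: restricted closure across fragments reaches C, D.
A → G: restricted closure across fragments reaches G.
E → B lies within Rel2.
C → D lies within Rel2.
Every dependency is enforceable on the fragments, so the decomposition is dependency-preserving.

none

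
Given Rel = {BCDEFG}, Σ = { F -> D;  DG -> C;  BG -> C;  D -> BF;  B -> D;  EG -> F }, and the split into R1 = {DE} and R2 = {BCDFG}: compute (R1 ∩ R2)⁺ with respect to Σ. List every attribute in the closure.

BDF

R1 ∩ R2 = {D}.
D → BF applies, adding BF
Closure: {BDF}.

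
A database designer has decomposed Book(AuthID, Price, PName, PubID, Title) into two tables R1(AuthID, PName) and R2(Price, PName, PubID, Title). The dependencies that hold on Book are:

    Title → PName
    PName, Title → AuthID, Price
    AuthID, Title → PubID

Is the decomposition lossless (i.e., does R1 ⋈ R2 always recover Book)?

No

Common attributes: R1 ∩ R2 = {PName}.
No dependency enlarges {PName}, so (PName)⁺ = {PName}.
The closure contains neither all of R1 = {AuthID, PName} nor all of R2 = {Price, PName, PubID, Title}, so the common attributes are not a superkey of either fragment. The join is lossy.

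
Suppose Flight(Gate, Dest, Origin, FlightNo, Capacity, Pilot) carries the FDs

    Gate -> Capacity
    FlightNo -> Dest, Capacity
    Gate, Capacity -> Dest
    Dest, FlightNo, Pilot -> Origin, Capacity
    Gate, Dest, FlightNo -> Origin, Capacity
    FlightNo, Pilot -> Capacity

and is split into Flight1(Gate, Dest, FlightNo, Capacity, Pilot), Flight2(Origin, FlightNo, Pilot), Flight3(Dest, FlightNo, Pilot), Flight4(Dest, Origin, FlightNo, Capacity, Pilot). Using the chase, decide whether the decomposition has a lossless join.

Yes

Chase test. Columns are Gate, Dest, Origin, FlightNo, Capacity, Pilot; row i has aⱼ where attribute j ∈ Flighti, else bᵢⱼ.
Initial tableau (one row per fragment):
  row 1: a1 a2 b13 a4 a5 a6
  row 2: b21 b22 a3 a4 b25 a6
  row 3: b31 a2 b33 a4 b35 a6
  row 4: b41 a2 a3 a4 a5 a6
Rows 1 and 2 agree on FlightNo; apply FlightNo→Dest, Capacity and equate their Dest, Capacity entries.
Rows 1 and 3 agree on FlightNo; apply FlightNo→Dest, Capacity and equate their Dest, Capacity entries.
Rows 1 and 2 agree on Dest, FlightNo, Pilot; apply Dest, FlightNo, Pilot→Origin, Capacity and equate their Origin, Capacity entries.
Rows 1 and 3 agree on Dest, FlightNo, Pilot; apply Dest, FlightNo, Pilot→Origin, Capacity and equate their Origin, Capacity entries.
Row 1 is now all distinguished symbols — the join is lossless.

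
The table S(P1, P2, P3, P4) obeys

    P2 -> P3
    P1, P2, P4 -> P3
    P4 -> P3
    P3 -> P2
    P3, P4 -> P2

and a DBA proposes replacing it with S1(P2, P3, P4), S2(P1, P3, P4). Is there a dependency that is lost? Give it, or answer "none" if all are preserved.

none

P2 → P3 lies within S1.
P1, P2, P4 → P3: restricted closure across fragments reaches P3.
P4 → P3 lies within S1.
P3 → P2 lies within S1.
P3, P4 → P2 lies within S1.
Every dependency is enforceable on the fragments, so the decomposition is dependency-preserving.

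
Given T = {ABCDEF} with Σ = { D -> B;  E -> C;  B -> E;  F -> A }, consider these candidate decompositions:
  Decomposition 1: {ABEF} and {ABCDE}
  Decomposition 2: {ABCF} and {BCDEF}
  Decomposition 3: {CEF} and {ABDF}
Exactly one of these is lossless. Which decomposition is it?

Decomposition 1: common = {ABE}, closure = {ABCE} → lossy.
Decomposition 2: common = {BCF}, closure = {ABCEF} → lossless.
Decomposition 3: common = {F}, closure = {AF} → lossy.

Decomposition 2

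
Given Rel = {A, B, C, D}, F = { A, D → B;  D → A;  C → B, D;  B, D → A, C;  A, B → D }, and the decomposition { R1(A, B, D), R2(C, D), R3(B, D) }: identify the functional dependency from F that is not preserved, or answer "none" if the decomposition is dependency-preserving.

A, D → B lies within R1.
D → A lies within R1.
C → B, D: restricted closure across fragments reaches B, D.
B, D → A, C: restricted closure across fragments reaches A, C.
A, B → D lies within R1.
Every dependency is enforceable on the fragments, so the decomposition is dependency-preserving.

none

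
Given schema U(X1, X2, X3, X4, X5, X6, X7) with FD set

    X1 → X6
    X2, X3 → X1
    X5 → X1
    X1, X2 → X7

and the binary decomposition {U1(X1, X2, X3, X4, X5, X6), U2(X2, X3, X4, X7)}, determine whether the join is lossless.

Yes

Common attributes: U1 ∩ U2 = {X2, X3, X4}.
Closure of {X2, X3, X4}: X2, X3 → X1 applies, adding X1; X1, X2 → X7 applies, adding X7; X1 → X6 applies, adding X6. So (X2, X3, X4)⁺ = {X1, X2, X3, X4, X6, X7}.
This closure contains every attribute of U2, so U1 ∩ U2 → U2. The join is lossless.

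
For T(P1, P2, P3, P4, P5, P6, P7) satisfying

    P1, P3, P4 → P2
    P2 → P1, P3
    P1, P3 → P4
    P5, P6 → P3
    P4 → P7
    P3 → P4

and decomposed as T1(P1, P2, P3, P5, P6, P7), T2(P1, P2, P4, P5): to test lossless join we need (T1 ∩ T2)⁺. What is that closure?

T1 ∩ T2 = {P1, P2, P5}.
P2 → P1, P3 applies, adding P3
P1, P3 → P4 applies, adding P4
P4 → P7 applies, adding P7
Closure: {P1, P2, P3, P4, P5, P7}.

P1, P2, P3, P4, P5, P7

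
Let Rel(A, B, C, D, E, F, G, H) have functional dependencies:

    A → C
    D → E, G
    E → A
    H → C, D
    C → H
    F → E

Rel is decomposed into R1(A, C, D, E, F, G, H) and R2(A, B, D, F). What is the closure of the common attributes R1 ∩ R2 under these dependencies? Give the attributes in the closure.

A, C, D, E, F, G, H

R1 ∩ R2 = {A, D, F}.
A → C applies, adding C
D → E, G applies, adding E, G
C → H applies, adding H
Closure: {A, C, D, E, F, G, H}.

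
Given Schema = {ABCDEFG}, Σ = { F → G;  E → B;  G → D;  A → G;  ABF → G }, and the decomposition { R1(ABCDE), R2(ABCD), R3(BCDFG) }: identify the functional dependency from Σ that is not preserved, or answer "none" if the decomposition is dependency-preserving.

Check A → G: no single fragment contains all of {AG}, and the restricted closure of {A} across the fragments never reaches {G}.
F → G is preserved.
E → B is preserved.
G → D is preserved.
ABF → G is preserved.

A → G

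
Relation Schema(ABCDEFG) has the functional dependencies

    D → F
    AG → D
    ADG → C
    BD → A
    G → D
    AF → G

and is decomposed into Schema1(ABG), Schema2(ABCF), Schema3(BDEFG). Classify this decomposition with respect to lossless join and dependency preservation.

Lossless test (chase): Rows 1 and 3 agree on G; apply G→D and equate their D entries. Rows 1 and 3 agree on D; apply D→F and equate their F entries. Rows 1 and 3 agree on BD; apply BD→A and equate their A entries. Rows 1 and 2 agree on AF; apply AF→G and equate their G entries. Rows 1 and 2 agree on AG; apply AG→D and equate their D entries. Rows 1 and 2 agree on ADG; apply ADG→C and equate their C entries. Rows 1 and 3 agree on ADG; apply ADG→C and equate their C entries. Row 3 is now all distinguished symbols — the join is lossless.
Dependency preservation: the restricted closure of {AF} across the fragments never reaches {G}, so AF → G cannot be enforced without a join — not preserved.

lossless but not dependency-preserving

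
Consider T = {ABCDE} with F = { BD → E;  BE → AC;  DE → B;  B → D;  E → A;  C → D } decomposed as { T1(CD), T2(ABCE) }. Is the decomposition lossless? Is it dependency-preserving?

lossless but not dependency-preserving

Lossless test: (C)⁺ = {CD}, which contains all of one fragment — lossless.
Dependency preservation: the restricted closure of {DE} across the fragments never reaches {B}, so DE → B cannot be enforced without a join — not preserved.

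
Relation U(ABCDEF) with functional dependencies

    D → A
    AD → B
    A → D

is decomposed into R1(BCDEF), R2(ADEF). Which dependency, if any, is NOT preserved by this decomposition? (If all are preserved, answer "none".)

none

D → A lies within R2.
AD → B: restricted closure across fragments reaches B.
A → D lies within R2.
Every dependency is enforceable on the fragments, so the decomposition is dependency-preserving.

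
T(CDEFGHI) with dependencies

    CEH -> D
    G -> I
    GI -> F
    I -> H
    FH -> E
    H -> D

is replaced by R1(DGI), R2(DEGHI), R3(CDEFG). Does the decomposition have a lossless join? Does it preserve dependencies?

lossless but not dependency-preserving

Lossless test (chase): Rows 1 and 3 agree on G; apply G→I and equate their I entries. Rows 1 and 2 agree on GI; apply GI→F and equate their F entries. Rows 1 and 3 agree on GI; apply GI→F and equate their F entries. Rows 1 and 2 agree on I; apply I→H and equate their H entries. Rows 1 and 3 agree on I; apply I→H and equate their H entries. Rows 1 and 2 agree on FH; apply FH→E and equate their E entries. Row 3 is now all distinguished symbols — the join is lossless.
Dependency preservation: the restricted closure of {FH} across the fragments never reaches {E}, so FH → E cannot be enforced without a join — not preserved.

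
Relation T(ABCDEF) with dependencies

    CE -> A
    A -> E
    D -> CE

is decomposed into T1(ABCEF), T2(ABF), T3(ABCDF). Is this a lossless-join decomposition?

Yes

Chase test. Columns are ABCDEF; row i has aⱼ where attribute j ∈ Ti, else bᵢⱼ.
Initial tableau (one row per fragment):
  row 1: a1 a2 a3 b14 a5 a6
  row 2: a1 a2 b23 b24 b25 a6
  row 3: a1 a2 a3 a4 b35 a6
Rows 1 and 2 agree on A; apply A→E and equate their E entries.
Rows 1 and 3 agree on A; apply A→E and equate their E entries.
Row 3 is now all distinguished symbols — the join is lossless.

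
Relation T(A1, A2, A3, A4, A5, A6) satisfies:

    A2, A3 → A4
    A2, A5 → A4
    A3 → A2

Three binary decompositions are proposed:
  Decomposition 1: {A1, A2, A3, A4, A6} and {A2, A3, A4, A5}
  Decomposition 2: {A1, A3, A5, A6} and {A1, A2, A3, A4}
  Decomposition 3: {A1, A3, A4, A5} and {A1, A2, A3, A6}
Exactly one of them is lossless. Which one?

Decomposition 2

Decomposition 1: common = {A2, A3, A4}, closure = {A2, A3, A4} → lossy.
Decomposition 2: common = {A1, A3}, closure = {A1, A2, A3, A4} → lossless.
Decomposition 3: common = {A1, A3}, closure = {A1, A2, A3, A4} → lossy.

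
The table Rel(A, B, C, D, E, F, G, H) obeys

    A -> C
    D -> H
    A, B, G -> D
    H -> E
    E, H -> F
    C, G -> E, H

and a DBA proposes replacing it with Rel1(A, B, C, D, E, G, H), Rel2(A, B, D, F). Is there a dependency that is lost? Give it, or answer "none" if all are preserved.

Check E, H → F: no single fragment contains all of {E, F, H}, and the restricted closure of {E, H} across the fragments never reaches {F}.
A → C is preserved.
D → H is preserved.
A, B, G → D is preserved.
H → E is preserved.
C, G → E, H is preserved.

E, H -> F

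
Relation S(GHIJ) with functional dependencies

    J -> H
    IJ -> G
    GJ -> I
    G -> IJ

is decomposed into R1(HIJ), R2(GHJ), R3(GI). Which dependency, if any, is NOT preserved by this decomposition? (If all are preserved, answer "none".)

IJ -> G

Check IJ → G: no single fragment contains all of {GIJ}, and the restricted closure of {IJ} across the fragments never reaches {G}.
J → H is preserved.
GJ → I is preserved.
G → IJ is preserved.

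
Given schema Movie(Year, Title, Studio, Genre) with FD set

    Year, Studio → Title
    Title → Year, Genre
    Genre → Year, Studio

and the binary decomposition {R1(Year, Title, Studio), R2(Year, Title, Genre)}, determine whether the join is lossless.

Common attributes: R1 ∩ R2 = {Year, Title}.
Closure of {Year, Title}: Title → Year, Genre applies, adding Genre; Genre → Year, Studio applies, adding Studio. So (Year, Title)⁺ = {Year, Title, Studio, Genre}.
This closure contains every attribute of R1, so R1 ∩ R2 → R1. The join is lossless.

Yes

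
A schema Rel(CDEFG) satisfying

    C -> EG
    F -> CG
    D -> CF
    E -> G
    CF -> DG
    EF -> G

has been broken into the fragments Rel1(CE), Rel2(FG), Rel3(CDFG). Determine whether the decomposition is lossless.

Yes

Chase test. Columns are CDEFG; row i has aⱼ where attribute j ∈ Reli, else bᵢⱼ.
Initial tableau (one row per fragment):
  row 1: a1 b12 a3 b14 b15
  row 2: b21 b22 b23 a4 a5
  row 3: a1 a2 b33 a4 a5
Rows 1 and 3 agree on C; apply C→EG and equate their EG entries.
Rows 2 and 3 agree on F; apply F→CG and equate their CG entries.
Rows 2 and 3 agree on CF; apply CF→DG and equate their DG entries.
Rows 1 and 2 agree on C; apply C→EG and equate their EG entries.
Row 2 is now all distinguished symbols — the join is lossless.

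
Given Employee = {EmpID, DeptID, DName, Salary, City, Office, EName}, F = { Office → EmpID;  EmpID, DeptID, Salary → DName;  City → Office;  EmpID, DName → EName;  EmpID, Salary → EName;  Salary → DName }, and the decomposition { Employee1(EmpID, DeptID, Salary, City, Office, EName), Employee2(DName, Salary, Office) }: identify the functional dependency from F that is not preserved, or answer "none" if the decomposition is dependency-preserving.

EmpID, DName → EName

Check EmpID, DName → EName: no single fragment contains all of {EmpID, DName, EName}, and the restricted closure of {EmpID, DName} across the fragments never reaches {EName}.
Office → EmpID is preserved.
EmpID, DeptID, Salary → DName is preserved.
City → Office is preserved.
EmpID, Salary → EName is preserved.
Salary → DName is preserved.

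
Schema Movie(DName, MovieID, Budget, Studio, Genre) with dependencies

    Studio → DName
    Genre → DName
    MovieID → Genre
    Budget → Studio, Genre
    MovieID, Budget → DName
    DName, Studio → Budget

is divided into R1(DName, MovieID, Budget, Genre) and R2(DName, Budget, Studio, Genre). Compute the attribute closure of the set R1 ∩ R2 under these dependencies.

DName, Budget, Studio, Genre

R1 ∩ R2 = {DName, Budget, Genre}.
Budget → Studio, Genre applies, adding Studio
Closure: {DName, Budget, Studio, Genre}.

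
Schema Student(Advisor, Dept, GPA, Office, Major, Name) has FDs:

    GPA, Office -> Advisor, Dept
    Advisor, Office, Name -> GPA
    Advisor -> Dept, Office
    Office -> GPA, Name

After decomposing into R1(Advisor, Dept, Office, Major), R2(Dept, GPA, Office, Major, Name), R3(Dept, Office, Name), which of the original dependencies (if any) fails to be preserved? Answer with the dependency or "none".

GPA, Office → Advisor, Dept: restricted closure across fragments reaches Advisor, Dept.
Advisor, Office, Name → GPA: restricted closure across fragments reaches GPA.
Advisor → Dept, Office lies within R1.
Office → GPA, Name lies within R2.
Every dependency is enforceable on the fragments, so the decomposition is dependency-preserving.

none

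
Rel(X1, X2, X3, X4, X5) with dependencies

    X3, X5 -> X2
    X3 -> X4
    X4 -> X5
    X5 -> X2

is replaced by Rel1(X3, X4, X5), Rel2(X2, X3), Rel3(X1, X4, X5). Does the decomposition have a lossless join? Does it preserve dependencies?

Lossless test (chase): Rows 1 and 2 agree on X3; apply X3→X4 and equate their X4 entries. Rows 1 and 2 agree on X4; apply X4→X5 and equate their X5 entries. Rows 1 and 2 agree on X5; apply X5→X2 and equate their X2 entries. Rows 1 and 3 agree on X5; apply X5→X2 and equate their X2 entries. No row becomes fully distinguished — the join is lossy.
Dependency preservation: the restricted closure of {X5} across the fragments never reaches {X2}, so X5 → X2 cannot be enforced without a join — not preserved.

lossy and not dependency-preserving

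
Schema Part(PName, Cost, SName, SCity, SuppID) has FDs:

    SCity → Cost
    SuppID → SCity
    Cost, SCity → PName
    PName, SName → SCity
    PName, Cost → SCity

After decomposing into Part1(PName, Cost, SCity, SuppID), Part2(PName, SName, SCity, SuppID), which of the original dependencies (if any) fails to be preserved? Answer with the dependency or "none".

SCity → Cost lies within Part1.
SuppID → SCity lies within Part1.
Cost, SCity → PName lies within Part1.
PName, SName → SCity lies within Part2.
PName, Cost → SCity lies within Part1.
Every dependency is enforceable on the fragments, so the decomposition is dependency-preserving.

none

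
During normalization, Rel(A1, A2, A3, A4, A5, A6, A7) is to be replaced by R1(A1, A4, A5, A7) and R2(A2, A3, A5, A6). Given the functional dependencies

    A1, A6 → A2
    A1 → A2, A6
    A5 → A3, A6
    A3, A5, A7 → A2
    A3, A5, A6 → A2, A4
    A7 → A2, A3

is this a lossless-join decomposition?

Common attributes: R1 ∩ R2 = {A5}.
Closure of {A5}: A5 → A3, A6 applies, adding A3, A6; A3, A5, A6 → A2, A4 applies, adding A2, A4. So (A5)⁺ = {A2, A3, A4, A5, A6}.
This closure contains every attribute of R2, so R1 ∩ R2 → R2. The join is lossless.

Yes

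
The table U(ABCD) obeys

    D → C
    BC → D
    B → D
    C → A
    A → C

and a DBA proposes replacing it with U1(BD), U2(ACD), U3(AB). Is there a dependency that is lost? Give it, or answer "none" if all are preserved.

D → C lies within U2.
BC → D: restricted closure across fragments reaches D.
B → D lies within U1.
C → A lies within U2.
A → C lies within U2.
Every dependency is enforceable on the fragments, so the decomposition is dependency-preserving.

none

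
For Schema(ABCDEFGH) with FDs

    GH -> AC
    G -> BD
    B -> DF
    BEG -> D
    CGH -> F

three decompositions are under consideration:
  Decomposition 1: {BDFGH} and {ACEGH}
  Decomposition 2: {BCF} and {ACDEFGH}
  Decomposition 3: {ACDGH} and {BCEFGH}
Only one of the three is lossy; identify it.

Decomposition 1: common = {GH}, closure = {ABCDFGH} → lossless.
Decomposition 2: common = {CF}, closure = {CF} → lossy.
Decomposition 3: common = {CGH}, closure = {ABCDFGH} → lossless.

Decomposition 2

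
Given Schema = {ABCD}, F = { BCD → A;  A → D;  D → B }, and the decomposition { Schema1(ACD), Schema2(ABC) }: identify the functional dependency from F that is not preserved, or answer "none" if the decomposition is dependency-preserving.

D → B

Check D → B: no single fragment contains all of {BD}, and the restricted closure of {D} across the fragments never reaches {B}.
BCD → A is preserved.
A → D is preserved.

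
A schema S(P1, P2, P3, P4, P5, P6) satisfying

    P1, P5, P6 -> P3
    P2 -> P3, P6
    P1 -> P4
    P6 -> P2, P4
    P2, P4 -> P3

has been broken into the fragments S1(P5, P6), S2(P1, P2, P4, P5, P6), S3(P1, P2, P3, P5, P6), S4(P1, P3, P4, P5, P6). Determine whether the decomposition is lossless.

Yes

Chase test. Columns are P1, P2, P3, P4, P5, P6; row i has aⱼ where attribute j ∈ Si, else bᵢⱼ.
Initial tableau (one row per fragment):
  row 1: b11 b12 b13 b14 a5 a6
  row 2: a1 a2 b23 a4 a5 a6
  row 3: a1 a2 a3 b34 a5 a6
  row 4: a1 b42 a3 a4 a5 a6
Rows 2 and 3 agree on P1, P5, P6; apply P1, P5, P6→P3 and equate their P3 entries.
Rows 2 and 3 agree on P1; apply P1→P4 and equate their P4 entries.
Rows 1 and 2 agree on P6; apply P6→P2, P4 and equate their P2, P4 entries.
Rows 1 and 4 agree on P6; apply P6→P2, P4 and equate their P2, P4 entries.
Rows 1 and 2 agree on P2, P4; apply P2, P4→P3 and equate their P3 entries.
Row 2 is now all distinguished symbols — the join is lossless.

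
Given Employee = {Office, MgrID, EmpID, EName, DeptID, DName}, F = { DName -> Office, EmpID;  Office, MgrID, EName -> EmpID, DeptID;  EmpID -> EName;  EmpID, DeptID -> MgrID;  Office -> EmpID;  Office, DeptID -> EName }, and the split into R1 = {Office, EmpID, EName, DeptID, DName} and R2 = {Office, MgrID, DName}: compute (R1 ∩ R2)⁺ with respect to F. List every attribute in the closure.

R1 ∩ R2 = {Office, DName}.
DName → Office, EmpID applies, adding EmpID
EmpID → EName applies, adding EName
Closure: {Office, EmpID, EName, DName}.

Office, EmpID, EName, DName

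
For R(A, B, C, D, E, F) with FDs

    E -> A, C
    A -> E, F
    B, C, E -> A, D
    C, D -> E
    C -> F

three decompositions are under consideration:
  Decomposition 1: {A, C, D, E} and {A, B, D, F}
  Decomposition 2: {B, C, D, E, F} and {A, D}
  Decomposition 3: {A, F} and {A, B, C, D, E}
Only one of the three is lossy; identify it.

Decomposition 2

Decomposition 1: common = {A, D}, closure = {A, C, D, E, F} → lossless.
Decomposition 2: common = {D}, closure = {D} → lossy.
Decomposition 3: common = {A}, closure = {A, C, E, F} → lossless.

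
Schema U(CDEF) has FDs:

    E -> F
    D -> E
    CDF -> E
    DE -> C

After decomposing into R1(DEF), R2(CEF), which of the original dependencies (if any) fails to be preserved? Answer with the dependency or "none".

Check DE → C: no single fragment contains all of {CDE}, and the restricted closure of {DE} across the fragments never reaches {C}.
E → F is preserved.
D → E is preserved.
CDF → E is preserved.

DE -> C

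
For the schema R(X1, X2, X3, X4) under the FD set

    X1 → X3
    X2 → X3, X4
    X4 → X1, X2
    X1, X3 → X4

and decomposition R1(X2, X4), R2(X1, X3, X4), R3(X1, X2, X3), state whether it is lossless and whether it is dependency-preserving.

lossless and dependency-preserving

Lossless test (chase): Rows 1 and 3 agree on X2; apply X2→X3, X4 and equate their X3, X4 entries. Rows 1 and 2 agree on X4; apply X4→X1, X2 and equate their X1, X2 entries. Row 1 is now all distinguished symbols — the join is lossless.
Dependency preservation: X2 → X3, X4; X4 → X1, X2 are not contained in any single fragment, but the restricted closure of each left-hand side across the fragments still reaches the right-hand side; the remaining FDs each lie inside some fragment. All dependencies are preserved.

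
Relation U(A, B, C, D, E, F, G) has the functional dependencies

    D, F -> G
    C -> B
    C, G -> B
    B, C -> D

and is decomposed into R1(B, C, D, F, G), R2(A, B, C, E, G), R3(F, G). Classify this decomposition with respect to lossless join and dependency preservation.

Lossless test (chase): Rows 1 and 2 agree on B, C; apply B, C→D and equate their D entries. No row becomes fully distinguished — the join is lossy.
Dependency preservation: every FD's attributes lie within a single fragment, so each can be enforced locally — preserved.

lossy but dependency-preserving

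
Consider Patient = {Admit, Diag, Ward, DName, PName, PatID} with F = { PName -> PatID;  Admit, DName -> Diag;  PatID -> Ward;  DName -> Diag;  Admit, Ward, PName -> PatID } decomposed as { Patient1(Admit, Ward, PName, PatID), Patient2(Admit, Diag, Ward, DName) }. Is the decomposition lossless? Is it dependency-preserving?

Lossless test: (Admit, Ward)⁺ = {Admit, Ward}, which is a superkey of neither fragment — lossy.
Dependency preservation: every FD's attributes lie within a single fragment, so each can be enforced locally — preserved.

lossy but dependency-preserving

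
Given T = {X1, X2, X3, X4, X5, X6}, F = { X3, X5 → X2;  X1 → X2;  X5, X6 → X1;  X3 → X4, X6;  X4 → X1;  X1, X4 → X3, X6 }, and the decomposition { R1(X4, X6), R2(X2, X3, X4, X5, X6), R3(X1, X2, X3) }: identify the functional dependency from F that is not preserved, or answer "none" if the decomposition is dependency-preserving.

X5, X6 → X1

Check X5, X6 → X1: no single fragment contains all of {X1, X5, X6}, and the restricted closure of {X5, X6} across the fragments never reaches {X1}.
X3, X5 → X2 is preserved.
X1 → X2 is preserved.
X3 → X4, X6 is preserved.
X4 → X1 is preserved.
X1, X4 → X3, X6 is preserved.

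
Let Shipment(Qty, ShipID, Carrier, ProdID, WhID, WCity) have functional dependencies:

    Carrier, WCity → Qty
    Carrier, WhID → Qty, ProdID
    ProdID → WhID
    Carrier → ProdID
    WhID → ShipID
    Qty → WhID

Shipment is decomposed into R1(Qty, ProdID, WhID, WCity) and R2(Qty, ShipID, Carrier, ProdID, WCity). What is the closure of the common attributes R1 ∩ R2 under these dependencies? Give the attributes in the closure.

Qty, ShipID, ProdID, WhID, WCity

R1 ∩ R2 = {Qty, ProdID, WCity}.
ProdID → WhID applies, adding WhID
WhID → ShipID applies, adding ShipID
Closure: {Qty, ShipID, ProdID, WhID, WCity}.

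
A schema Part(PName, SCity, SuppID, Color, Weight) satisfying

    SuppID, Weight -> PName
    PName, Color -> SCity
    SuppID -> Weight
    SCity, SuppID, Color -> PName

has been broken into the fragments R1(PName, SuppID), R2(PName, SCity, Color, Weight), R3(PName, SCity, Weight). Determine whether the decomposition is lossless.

Chase test. Columns are PName, SCity, SuppID, Color, Weight; row i has aⱼ where attribute j ∈ Ri, else bᵢⱼ.
Initial tableau (one row per fragment):
  row 1: a1 b12 a3 b14 b15
  row 2: a1 a2 b23 a4 a5
  row 3: a1 a2 b33 b34 a5
No row becomes fully distinguished — the join is lossy.

No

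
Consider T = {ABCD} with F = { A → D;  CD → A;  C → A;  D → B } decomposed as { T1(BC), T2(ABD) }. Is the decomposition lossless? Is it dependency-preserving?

Lossless test: (B)⁺ = {B}, which is a superkey of neither fragment — lossy.
Dependency preservation: the restricted closure of {CD} across the fragments never reaches {A}, so CD → A cannot be enforced without a join — not preserved.

lossy and not dependency-preserving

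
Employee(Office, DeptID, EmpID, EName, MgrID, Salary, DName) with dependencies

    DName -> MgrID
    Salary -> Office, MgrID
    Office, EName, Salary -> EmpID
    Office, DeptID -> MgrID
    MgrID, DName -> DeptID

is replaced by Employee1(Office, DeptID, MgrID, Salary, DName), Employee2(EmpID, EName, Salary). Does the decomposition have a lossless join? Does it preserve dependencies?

Lossless test: (Salary)⁺ = {Office, MgrID, Salary}, which is a superkey of neither fragment — lossy.
Dependency preservation: Office, EName, Salary → EmpID is not contained in any single fragment, but the restricted closure of its left-hand side across the fragments still reaches the right-hand side; the remaining FDs each lie inside some fragment. All dependencies are preserved.

lossy but dependency-preserving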